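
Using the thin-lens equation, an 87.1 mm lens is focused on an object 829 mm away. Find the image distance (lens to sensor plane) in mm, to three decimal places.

1/dᵢ = 1/f − 1/dₒ = 1/87.1 − 1/829 = 0.0102748 mm⁻¹.
dᵢ = 1/0.0102748 ≈ 97.3257 mm.

97.326 mm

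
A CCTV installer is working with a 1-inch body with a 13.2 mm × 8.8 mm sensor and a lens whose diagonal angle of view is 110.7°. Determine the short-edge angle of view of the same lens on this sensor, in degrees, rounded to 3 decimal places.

Sensor diagonal = √(13.2² + 8.8²) = √251.6800 ≈ 15.8644 mm.
From the diagonal AOV: f = 15.8644 / (2·tan(55.35°)) = 15.8644 / 2.89376 ≈ 5.4823 mm.
Short-edge AOV = 2·arctan(8.8 / (2 × 5.4823)) = 2·arctan(0.80258) ≈ 77.5000°.

77.500°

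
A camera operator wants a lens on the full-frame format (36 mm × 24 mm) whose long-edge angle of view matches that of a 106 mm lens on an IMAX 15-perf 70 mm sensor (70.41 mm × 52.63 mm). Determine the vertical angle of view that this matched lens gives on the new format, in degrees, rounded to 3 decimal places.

24.969°

Equal long-edge AOV ⇒ f₂ = f₁ · 36/70.41 = 106 × 0.51129 ≈ 54.1968 mm.
Vertical AOV on the new format = 2·arctan(24 / (2 × 54.1968)) = 2·arctan(0.22142) ≈ 24.9695°.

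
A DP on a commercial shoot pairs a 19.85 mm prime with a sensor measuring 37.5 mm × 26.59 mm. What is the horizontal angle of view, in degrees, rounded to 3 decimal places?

86.735°

Angle of view α = 2·arctan(w/2f) with w = 37.5 mm and f = 19.85 mm.
w/2f = 0.94458; arctan(0.94458) ≈ 43.3677°, so α ≈ 86.7353°.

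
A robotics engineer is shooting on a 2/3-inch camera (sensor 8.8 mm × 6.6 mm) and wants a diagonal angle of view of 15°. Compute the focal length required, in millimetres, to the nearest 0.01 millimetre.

41.78 mm

Sensor diagonal = √(8.8² + 6.6²) = √121.0000 ≈ 11.0000 mm.
From α = 2·arctan(d/2f) we get f = d / (2·tan(α/2)).
With d = 11.0000 mm and α/2 = 7.5°, tan(α/2) ≈ 0.13165, so f ≈ 11.0000 / 0.26330 ≈ 41.7766 mm.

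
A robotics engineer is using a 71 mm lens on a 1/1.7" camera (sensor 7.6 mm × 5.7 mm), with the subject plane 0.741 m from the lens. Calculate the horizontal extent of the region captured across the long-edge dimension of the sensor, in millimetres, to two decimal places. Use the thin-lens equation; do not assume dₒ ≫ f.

71.72 mm

dₒ: 0.741 m = 741 mm.
Similar triangles through the lens centre give W/dₒ = w/dᵢ; with 1/f = 1/dₒ + 1/dᵢ this gives W = w·(dₒ − f)/f.
W = 7.6 mm × (741 − 71) / 71 = 7.6 × 9.4366 ≈ 71.718 mm.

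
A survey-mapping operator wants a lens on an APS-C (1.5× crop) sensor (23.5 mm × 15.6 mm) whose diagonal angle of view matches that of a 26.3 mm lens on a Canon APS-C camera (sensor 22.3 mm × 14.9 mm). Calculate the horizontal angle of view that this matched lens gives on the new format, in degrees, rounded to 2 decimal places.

Sensor diagonal = √(22.3² + 14.9²) = √719.3000 ≈ 26.8198 mm.
Sensor diagonal = √(23.5² + 15.6²) = √795.6100 ≈ 28.2066 mm.
Equal diagonal AOV ⇒ f₂ = f₁ · 28.2066/26.8198 = 26.3 × 1.05171 ≈ 27.6599 mm.
Horizontal AOV on the new format = 2·arctan(23.5 / (2 × 27.6599)) = 2·arctan(0.42480) ≈ 46.0318°.

46.03°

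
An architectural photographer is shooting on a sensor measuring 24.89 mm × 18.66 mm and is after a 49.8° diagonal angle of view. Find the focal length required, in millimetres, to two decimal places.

33.51 mm

Sensor diagonal = √(24.89² + 18.66²) = √967.7077 ≈ 31.1080 mm.
From α = 2·arctan(d/2f) we get f = d / (2·tan(α/2)).
With d = 31.1080 mm and α/2 = 24.9°, tan(α/2) ≈ 0.46418, so f ≈ 31.1080 / 0.92837 ≈ 33.5082 mm.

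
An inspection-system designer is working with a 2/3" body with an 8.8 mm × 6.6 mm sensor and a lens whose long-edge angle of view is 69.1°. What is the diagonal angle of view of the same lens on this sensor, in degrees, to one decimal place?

81.4°

From the long-edge AOV: f = 8.8 / (2·tan(34.55°)) = 8.8 / 1.37713 ≈ 6.3901 mm.
Sensor diagonal = √(8.8² + 6.6²) = √121.0000 ≈ 11.0000 mm.
Diagonal AOV = 2·arctan(11.0000 / (2 × 6.3901)) = 2·arctan(0.86071) ≈ 81.4377°.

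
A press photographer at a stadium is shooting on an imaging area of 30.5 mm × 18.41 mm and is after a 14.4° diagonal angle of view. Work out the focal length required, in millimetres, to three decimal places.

141.003 mm

Sensor diagonal = √(30.5² + 18.41²) = √1269.1781 ≈ 35.6255 mm.
From α = 2·arctan(d/2f) we get f = d / (2·tan(α/2)).
With d = 35.6255 mm and α/2 = 7.2°, tan(α/2) ≈ 0.12633, so f ≈ 35.6255 / 0.25266 ≈ 141.0025 mm.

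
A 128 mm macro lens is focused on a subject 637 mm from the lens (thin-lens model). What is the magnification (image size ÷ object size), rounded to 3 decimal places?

Thin lens: 1/f = 1/dₒ + 1/dᵢ → 1/dᵢ = 1/128 − 1/637 = 0.0062426 mm⁻¹, so dᵢ ≈ 160.1886 mm.
Magnification m = dᵢ/dₒ = 160.1886/637 ≈ 0.25147.

0.251×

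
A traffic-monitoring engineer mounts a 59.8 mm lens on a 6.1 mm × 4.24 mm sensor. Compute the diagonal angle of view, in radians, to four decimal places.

0.1241 rad

Sensor diagonal = √(6.1² + 4.24²) = √55.1876 ≈ 7.4288 mm.
Angle of view α = 2·arctan(d/2f) with d = 7.4288 mm and f = 59.8 mm.
d/2f = 0.06211; arctan(0.06211) ≈ 0.0620 rad, so α ≈ 0.1241 rad.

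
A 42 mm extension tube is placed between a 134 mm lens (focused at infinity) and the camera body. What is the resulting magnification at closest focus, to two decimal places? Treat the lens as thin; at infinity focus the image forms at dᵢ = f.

The tube moves the image plane from f to f + e, so dᵢ = 134 + 42 = 176 mm. Focus is achieved when 1/f = 1/dₒ + 1/dᵢ, giving dₒ = 1/(1/f − 1/(f+e)).
Magnification m = dᵢ/dₒ = (f+e)·(1/f − 1/(f+e)) = e/f = 42/134 ≈ 0.3134.

0.31×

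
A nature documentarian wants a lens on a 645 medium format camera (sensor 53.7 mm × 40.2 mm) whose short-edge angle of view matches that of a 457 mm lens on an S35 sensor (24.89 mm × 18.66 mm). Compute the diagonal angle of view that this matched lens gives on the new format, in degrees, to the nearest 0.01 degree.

Equal short-edge AOV ⇒ f₂ = f₁ · 40.2/18.66 = 457 × 2.15434 ≈ 984.5338 mm.
Sensor diagonal = √(53.7² + 40.2²) = √4499.7300 ≈ 67.0800 mm.
Diagonal AOV on the new format = 2·arctan(67.0800 / (2 × 984.5338)) = 2·arctan(0.03407) ≈ 3.9023°.

3.90°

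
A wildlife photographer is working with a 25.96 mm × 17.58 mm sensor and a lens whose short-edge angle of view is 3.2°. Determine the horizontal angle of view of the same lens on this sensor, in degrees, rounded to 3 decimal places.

From the short-edge AOV: f = 17.58 / (2·tan(1.6°)) = 17.58 / 0.05587 ≈ 314.6869 mm.
Horizontal AOV = 2·arctan(25.96 / (2 × 314.6869)) = 2·arctan(0.04125) ≈ 4.7239°.

4.724°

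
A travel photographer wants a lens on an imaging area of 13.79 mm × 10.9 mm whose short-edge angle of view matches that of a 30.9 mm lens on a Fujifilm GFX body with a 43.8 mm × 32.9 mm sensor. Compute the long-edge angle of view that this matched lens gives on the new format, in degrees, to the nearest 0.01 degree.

Equal short-edge AOV ⇒ f₂ = f₁ · 10.9/32.9 = 30.9 × 0.33131 ≈ 10.2374 mm.
Long-edge AOV on the new format = 2·arctan(13.79 / (2 × 10.2374)) = 2·arctan(0.67351) ≈ 67.9215°.

67.92°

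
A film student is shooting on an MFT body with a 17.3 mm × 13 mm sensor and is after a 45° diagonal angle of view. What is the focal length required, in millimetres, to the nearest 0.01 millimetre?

26.12 mm

Sensor diagonal = √(17.3² + 13²) = √468.2900 ≈ 21.6400 mm.
From α = 2·arctan(d/2f) we get f = d / (2·tan(α/2)).
With d = 21.6400 mm and α/2 = 22.5°, tan(α/2) ≈ 0.41421, so f ≈ 21.6400 / 0.82843 ≈ 26.1218 mm.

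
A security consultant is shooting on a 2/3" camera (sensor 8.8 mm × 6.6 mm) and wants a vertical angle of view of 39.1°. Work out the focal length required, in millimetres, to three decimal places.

9.293 mm

From α = 2·arctan(h/2f) we get f = h / (2·tan(α/2)).
With h = 6.6 mm and α/2 = 19.55°, tan(α/2) ≈ 0.35510, so f ≈ 6.6 / 0.71020 ≈ 9.2931 mm.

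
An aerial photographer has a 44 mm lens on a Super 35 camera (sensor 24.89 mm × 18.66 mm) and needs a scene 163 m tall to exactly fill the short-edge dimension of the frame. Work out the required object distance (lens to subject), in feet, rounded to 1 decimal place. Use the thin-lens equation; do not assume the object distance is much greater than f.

W: 163 m = 163000 mm.
Magnification m = h/W = dᵢ/dₒ; combined with 1/f = 1/dₒ + 1/dᵢ this gives dₒ = f·(1 + W/h).
dₒ = 44 mm × (1 + 163000/18.66) = 44 × 8736.2626 ≈ 384395.554 mm = 384395.554/304.8 ft = 1261.14 ft.

1261.1 ft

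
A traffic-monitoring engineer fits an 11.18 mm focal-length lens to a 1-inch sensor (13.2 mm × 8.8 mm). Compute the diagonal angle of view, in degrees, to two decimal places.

Sensor diagonal = √(13.2² + 8.8²) = √251.6800 ≈ 15.8644 mm.
Angle of view α = 2·arctan(d/2f) with d = 15.8644 mm and f = 11.18 mm.
d/2f = 0.70950; arctan(0.70950) ≈ 35.3557°, so α ≈ 70.7114°.

70.71°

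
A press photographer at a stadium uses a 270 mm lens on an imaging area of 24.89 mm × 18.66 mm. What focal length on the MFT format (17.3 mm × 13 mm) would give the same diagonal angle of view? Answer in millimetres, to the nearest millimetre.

188 mm

Sensor diagonal = √(24.89² + 18.66²) = √967.7077 ≈ 31.1080 mm.
Sensor diagonal = √(17.3² + 13²) = √468.2900 ≈ 21.6400 mm.
Equal angle of view means equal diagonal/f ratio, so f₂ = f₁ · (diagonal₂/diagonal₁) = 270 × 21.6400/31.1080.
f₂ = 270 × 0.69564 ≈ 187.823 mm.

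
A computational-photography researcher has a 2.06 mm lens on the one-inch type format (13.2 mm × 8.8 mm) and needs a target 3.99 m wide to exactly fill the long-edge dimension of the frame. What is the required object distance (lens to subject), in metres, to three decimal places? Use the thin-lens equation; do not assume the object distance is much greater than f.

W: 3.99 m = 3990 mm.
Magnification m = w/W = dᵢ/dₒ; combined with 1/f = 1/dₒ + 1/dᵢ this gives dₒ = f·(1 + W/w).
dₒ = 2.06 mm × (1 + 3990/13.2) = 2.06 × 303.2727 ≈ 624.742 mm = 0.624742 m.

0.625 m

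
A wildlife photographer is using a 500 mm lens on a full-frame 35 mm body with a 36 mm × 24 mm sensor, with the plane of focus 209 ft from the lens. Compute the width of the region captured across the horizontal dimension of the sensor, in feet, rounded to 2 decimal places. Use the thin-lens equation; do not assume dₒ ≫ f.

14.93 ft

dₒ: 209 ft × 304.8 mm/ft = 63703.20 mm.
Similar triangles through the lens centre give W/dₒ = w/dᵢ; with 1/f = 1/dₒ + 1/dᵢ this gives W = w·(dₒ − f)/f.
W = 36 mm × (63703.2 − 500) / 500 = 36 × 126.4064 ≈ 4550.630 mm = 4550.630/304.8 ft = 14.9299 ft.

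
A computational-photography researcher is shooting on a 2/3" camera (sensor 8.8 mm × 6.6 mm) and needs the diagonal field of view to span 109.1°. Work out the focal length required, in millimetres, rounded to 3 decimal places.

Sensor diagonal = √(8.8² + 6.6²) = √121.0000 ≈ 11.0000 mm.
From α = 2·arctan(d/2f) we get f = d / (2·tan(α/2)).
With d = 11.0000 mm and α/2 = 54.55°, tan(α/2) ≈ 1.40454, so f ≈ 11.0000 / 2.80908 ≈ 3.9159 mm.

3.916 mm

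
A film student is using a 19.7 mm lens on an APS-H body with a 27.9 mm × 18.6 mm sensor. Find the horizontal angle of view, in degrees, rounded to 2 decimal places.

70.61°

Angle of view α = 2·arctan(w/2f) with w = 27.9 mm and f = 19.7 mm.
w/2f = 0.70812; arctan(0.70812) ≈ 35.3031°, so α ≈ 70.6063°.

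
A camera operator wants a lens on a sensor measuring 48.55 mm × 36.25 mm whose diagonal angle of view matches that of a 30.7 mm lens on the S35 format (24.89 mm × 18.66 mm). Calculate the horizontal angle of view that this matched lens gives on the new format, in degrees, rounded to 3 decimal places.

44.191°

Sensor diagonal = √(24.89² + 18.66²) = √967.7077 ≈ 31.1080 mm.
Sensor diagonal = √(48.55² + 36.25²) = √3671.1650 ≈ 60.5901 mm.
Equal diagonal AOV ⇒ f₂ = f₁ · 60.5901/31.1080 = 30.7 × 1.94773 ≈ 59.7955 mm.
Horizontal AOV on the new format = 2·arctan(48.55 / (2 × 59.7955)) = 2·arctan(0.40597) ≈ 44.1911°.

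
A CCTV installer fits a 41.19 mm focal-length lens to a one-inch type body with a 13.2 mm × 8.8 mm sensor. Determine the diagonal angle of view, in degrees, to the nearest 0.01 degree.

Sensor diagonal = √(13.2² + 8.8²) = √251.6800 ≈ 15.8644 mm.
Angle of view α = 2·arctan(d/2f) with d = 15.8644 mm and f = 41.19 mm.
d/2f = 0.19258; arctan(0.19258) ≈ 10.9004°, so α ≈ 21.8007°.

21.80°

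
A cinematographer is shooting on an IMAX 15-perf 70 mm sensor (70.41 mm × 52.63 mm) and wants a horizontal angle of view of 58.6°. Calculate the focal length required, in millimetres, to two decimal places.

From α = 2·arctan(w/2f) we get f = w / (2·tan(α/2)).
With w = 70.41 mm and α/2 = 29.3°, tan(α/2) ≈ 0.56117, so f ≈ 70.41 / 1.12235 ≈ 62.7346 mm.

62.73 mm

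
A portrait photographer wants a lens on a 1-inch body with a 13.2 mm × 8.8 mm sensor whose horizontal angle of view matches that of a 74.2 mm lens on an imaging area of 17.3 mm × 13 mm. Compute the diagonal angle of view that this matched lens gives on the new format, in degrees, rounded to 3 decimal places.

15.951°

Equal horizontal AOV ⇒ f₂ = f₁ · 13.2/17.3 = 74.2 × 0.76301 ≈ 56.6150 mm.
Sensor diagonal = √(13.2² + 8.8²) = √251.6800 ≈ 15.8644 mm.
Diagonal AOV on the new format = 2·arctan(15.8644 / (2 × 56.6150)) = 2·arctan(0.14011) ≈ 15.9513°.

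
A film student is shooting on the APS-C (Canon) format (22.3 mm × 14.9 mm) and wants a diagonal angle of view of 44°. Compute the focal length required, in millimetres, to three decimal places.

33.191 mm

Sensor diagonal = √(22.3² + 14.9²) = √719.3000 ≈ 26.8198 mm.
From α = 2·arctan(d/2f) we get f = d / (2·tan(α/2)).
With d = 26.8198 mm and α/2 = 22°, tan(α/2) ≈ 0.40403, so f ≈ 26.8198 / 0.80805 ≈ 33.1906 mm.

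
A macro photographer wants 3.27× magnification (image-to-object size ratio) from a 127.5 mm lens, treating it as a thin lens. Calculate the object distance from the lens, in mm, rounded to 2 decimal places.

166.49 mm

With m = dᵢ/dₒ and 1/f = 1/dₒ + 1/dᵢ, substituting dᵢ = m·dₒ gives 1/f = (1 + 1/m)/dₒ, hence dₒ = f·(1 + 1/m).
dₒ = 127.5 × (1 + 1/3.27) = 127.5 × 1.30581 ≈ 166.491 mm.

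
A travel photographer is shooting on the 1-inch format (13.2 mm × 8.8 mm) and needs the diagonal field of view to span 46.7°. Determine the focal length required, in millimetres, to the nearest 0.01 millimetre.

18.37 mm

Sensor diagonal = √(13.2² + 8.8²) = √251.6800 ≈ 15.8644 mm.
From α = 2·arctan(d/2f) we get f = d / (2·tan(α/2)).
With d = 15.8644 mm and α/2 = 23.35°, tan(α/2) ≈ 0.43170, so f ≈ 15.8644 / 0.86341 ≈ 18.3742 mm.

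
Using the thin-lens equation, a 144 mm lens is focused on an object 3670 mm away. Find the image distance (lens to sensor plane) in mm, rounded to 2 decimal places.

149.88 mm

1/dᵢ = 1/f − 1/dₒ = 1/144 − 1/3670 = 0.0066720 mm⁻¹.
dᵢ = 1/0.0066720 ≈ 149.8809 mm.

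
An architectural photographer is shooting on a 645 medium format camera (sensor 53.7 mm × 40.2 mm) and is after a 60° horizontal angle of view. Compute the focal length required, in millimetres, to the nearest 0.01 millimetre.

From α = 2·arctan(w/2f) we get f = w / (2·tan(α/2)).
With w = 53.7 mm and α/2 = 30°, tan(α/2) ≈ 0.57735, so f ≈ 53.7 / 1.15470 ≈ 46.5056 mm.

46.51 mm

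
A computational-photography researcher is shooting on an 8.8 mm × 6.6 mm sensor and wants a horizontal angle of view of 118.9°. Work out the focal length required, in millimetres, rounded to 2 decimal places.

From α = 2·arctan(w/2f) we get f = w / (2·tan(α/2)).
With w = 8.8 mm and α/2 = 59.45°, tan(α/2) ≈ 1.69428, so f ≈ 8.8 / 3.38856 ≈ 2.5970 mm.

2.60 mm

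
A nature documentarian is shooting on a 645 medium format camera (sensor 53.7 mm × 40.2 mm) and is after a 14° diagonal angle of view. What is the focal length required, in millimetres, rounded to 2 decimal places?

Sensor diagonal = √(53.7² + 40.2²) = √4499.7300 ≈ 67.0800 mm.
From α = 2·arctan(d/2f) we get f = d / (2·tan(α/2)).
With d = 67.0800 mm and α/2 = 7°, tan(α/2) ≈ 0.12278, so f ≈ 67.0800 / 0.24557 ≈ 273.1615 mm.

273.16 mm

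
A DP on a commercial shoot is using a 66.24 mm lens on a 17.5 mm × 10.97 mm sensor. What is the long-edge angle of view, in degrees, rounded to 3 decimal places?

15.050°

Angle of view α = 2·arctan(w/2f) with w = 17.5 mm and f = 66.24 mm.
w/2f = 0.13210; arctan(0.13210) ≈ 7.5249°, so α ≈ 15.0499°.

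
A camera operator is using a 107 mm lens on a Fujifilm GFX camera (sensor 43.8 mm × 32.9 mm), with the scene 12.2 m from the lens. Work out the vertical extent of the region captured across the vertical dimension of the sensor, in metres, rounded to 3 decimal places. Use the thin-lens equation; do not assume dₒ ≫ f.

dₒ: 12.2 m = 12200 mm.
Similar triangles through the lens centre give W/dₒ = h/dᵢ; with 1/f = 1/dₒ + 1/dᵢ this gives W = h·(dₒ − f)/f.
W = 32.9 mm × (12200 − 107) / 107 = 32.9 × 113.0187 ≈ 3718.315 mm = 3.71831 m.

3.718 m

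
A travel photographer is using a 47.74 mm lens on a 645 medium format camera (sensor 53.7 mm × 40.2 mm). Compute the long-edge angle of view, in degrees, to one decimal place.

Angle of view α = 2·arctan(w/2f) with w = 53.7 mm and f = 47.74 mm.
w/2f = 0.56242; arctan(0.56242) ≈ 29.3543°, so α ≈ 58.7087°.

58.7°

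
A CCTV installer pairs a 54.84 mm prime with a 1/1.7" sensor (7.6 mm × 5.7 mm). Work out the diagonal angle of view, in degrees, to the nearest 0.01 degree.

Sensor diagonal = √(7.6² + 5.7²) = √90.2500 ≈ 9.5000 mm.
Angle of view α = 2·arctan(d/2f) with d = 9.5000 mm and f = 54.84 mm.
d/2f = 0.08662; arctan(0.08662) ≈ 4.9504°, so α ≈ 9.9007°.

9.90°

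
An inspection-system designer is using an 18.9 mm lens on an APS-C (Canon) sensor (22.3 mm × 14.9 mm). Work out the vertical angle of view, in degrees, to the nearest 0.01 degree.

43.03°

Angle of view α = 2·arctan(h/2f) with h = 14.9 mm and f = 18.9 mm.
h/2f = 0.39418; arctan(0.39418) ≈ 21.5134°, so α ≈ 43.0267°.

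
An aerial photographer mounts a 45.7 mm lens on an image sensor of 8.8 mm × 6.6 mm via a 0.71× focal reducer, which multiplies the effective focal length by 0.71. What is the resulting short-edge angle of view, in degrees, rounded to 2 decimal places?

Effective focal length f = 45.7 × 0.71 = 32.447 mm.
α = 2·arctan(6.6 / (2 × 32.447)) = 2·arctan(0.10170) ≈ 11.6145°.

11.61°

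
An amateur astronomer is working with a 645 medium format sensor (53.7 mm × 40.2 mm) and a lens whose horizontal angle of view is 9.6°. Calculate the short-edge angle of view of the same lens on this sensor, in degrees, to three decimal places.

From the horizontal AOV: f = 53.7 / (2·tan(4.8°)) = 53.7 / 0.16794 ≈ 319.7481 mm.
Short-edge AOV = 2·arctan(40.2 / (2 × 319.7481)) = 2·arctan(0.06286) ≈ 7.1940°.

7.194°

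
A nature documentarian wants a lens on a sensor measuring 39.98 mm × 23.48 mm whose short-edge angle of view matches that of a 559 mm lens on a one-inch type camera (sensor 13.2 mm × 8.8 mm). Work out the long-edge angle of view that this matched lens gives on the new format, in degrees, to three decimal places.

Equal short-edge AOV ⇒ f₂ = f₁ · 23.48/8.8 = 559 × 2.66818 ≈ 1491.5136 mm.
Long-edge AOV on the new format = 2·arctan(39.98 / (2 × 1491.5136)) = 2·arctan(0.01340) ≈ 1.5357°.

1.536°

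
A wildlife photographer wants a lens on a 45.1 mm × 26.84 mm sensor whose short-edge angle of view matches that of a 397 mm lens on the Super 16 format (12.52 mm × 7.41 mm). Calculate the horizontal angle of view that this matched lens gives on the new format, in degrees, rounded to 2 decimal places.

Equal short-edge AOV ⇒ f₂ = f₁ · 26.84/7.41 = 397 × 3.62213 ≈ 1437.9865 mm.
Horizontal AOV on the new format = 2·arctan(45.1 / (2 × 1437.9865)) = 2·arctan(0.01568) ≈ 1.7968°.

1.80°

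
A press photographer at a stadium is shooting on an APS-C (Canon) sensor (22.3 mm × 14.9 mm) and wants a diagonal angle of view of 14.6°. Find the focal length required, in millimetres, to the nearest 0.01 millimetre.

Sensor diagonal = √(22.3² + 14.9²) = √719.3000 ≈ 26.8198 mm.
From α = 2·arctan(d/2f) we get f = d / (2·tan(α/2)).
With d = 26.8198 mm and α/2 = 7.3°, tan(α/2) ≈ 0.12810, so f ≈ 26.8198 / 0.25621 ≈ 104.6805 mm.

104.68 mm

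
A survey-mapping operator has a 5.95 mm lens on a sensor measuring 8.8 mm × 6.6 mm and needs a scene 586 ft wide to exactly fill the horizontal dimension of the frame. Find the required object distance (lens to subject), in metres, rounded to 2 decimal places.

120.77 m

W: 586 ft × 304.8 mm/ft = 178612.79 mm.
Magnification m = w/W = dᵢ/dₒ; combined with 1/f = 1/dₒ + 1/dᵢ this gives dₒ = f·(1 + W/w).
dₒ = 5.95 mm × (1 + 178613/8.8) = 5.95 × 20297.9084 ≈ 120772.555 mm = 120.773 m.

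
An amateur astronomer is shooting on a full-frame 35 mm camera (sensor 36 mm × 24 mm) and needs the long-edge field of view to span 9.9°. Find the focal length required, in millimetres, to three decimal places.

From α = 2·arctan(w/2f) we get f = w / (2·tan(α/2)).
With w = 36 mm and α/2 = 4.95°, tan(α/2) ≈ 0.08661, so f ≈ 36 / 0.17322 ≈ 207.8297 mm.

207.830 mm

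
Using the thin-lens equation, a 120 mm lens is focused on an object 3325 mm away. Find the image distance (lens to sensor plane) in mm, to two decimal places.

124.49 mm

1/dᵢ = 1/f − 1/dₒ = 1/120 − 1/3325 = 0.0080326 mm⁻¹.
dᵢ = 1/0.0080326 ≈ 124.4930 mm.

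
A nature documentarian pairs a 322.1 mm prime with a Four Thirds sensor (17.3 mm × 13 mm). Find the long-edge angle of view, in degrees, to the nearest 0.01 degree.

Angle of view α = 2·arctan(w/2f) with w = 17.3 mm and f = 322.1 mm.
w/2f = 0.02686; arctan(0.02686) ≈ 1.5383°, so α ≈ 3.0766°.

3.08°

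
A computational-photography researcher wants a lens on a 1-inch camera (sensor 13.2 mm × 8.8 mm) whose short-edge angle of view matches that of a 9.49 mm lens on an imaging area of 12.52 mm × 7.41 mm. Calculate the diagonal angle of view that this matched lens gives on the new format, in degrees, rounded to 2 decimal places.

70.28°

Equal short-edge AOV ⇒ f₂ = f₁ · 8.8/7.41 = 9.49 × 1.18758 ≈ 11.2702 mm.
Sensor diagonal = √(13.2² + 8.8²) = √251.6800 ≈ 15.8644 mm.
Diagonal AOV on the new format = 2·arctan(15.8644 / (2 × 11.2702)) = 2·arctan(0.70382) ≈ 70.2776°.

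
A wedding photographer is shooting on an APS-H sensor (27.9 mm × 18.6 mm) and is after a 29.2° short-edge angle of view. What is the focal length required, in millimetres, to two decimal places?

35.70 mm

From α = 2·arctan(h/2f) we get f = h / (2·tan(α/2)).
With h = 18.6 mm and α/2 = 14.6°, tan(α/2) ≈ 0.26048, so f ≈ 18.6 / 0.52096 ≈ 35.7032 mm.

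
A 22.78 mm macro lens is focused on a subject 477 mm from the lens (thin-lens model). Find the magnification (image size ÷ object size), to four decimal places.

Thin lens: 1/f = 1/dₒ + 1/dᵢ → 1/dᵢ = 1/22.78 − 1/477 = 0.0418017 mm⁻¹, so dᵢ ≈ 23.9225 mm.
Magnification m = dᵢ/dₒ = 23.9225/477 ≈ 0.05015.

0.0502×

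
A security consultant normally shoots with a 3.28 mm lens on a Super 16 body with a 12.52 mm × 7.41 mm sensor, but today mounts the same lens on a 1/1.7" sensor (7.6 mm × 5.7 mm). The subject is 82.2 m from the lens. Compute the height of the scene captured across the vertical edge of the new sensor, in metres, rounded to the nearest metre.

The focal length stays 3.28 mm; the relevant sensor dimension is now h = 5.7 mm. Object distance dₒ = 82.2 m = 82200 mm.
Thin-lens field height W = h·(dₒ − f)/f = 5.7 × (82200 − 3.28)/3.28 ≈ 142841.861 mm = 142.842 m.

143 m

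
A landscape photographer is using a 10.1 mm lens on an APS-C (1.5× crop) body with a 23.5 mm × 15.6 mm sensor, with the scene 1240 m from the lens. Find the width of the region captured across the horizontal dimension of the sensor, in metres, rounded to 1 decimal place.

dₒ: 1240 m = 1.24e+06 mm.
Similar triangles through the lens centre give W/dₒ = w/dᵢ; with 1/f = 1/dₒ + 1/dᵢ this gives W = w·(dₒ − f)/f.
W = 23.5 mm × (1.24e+06 − 10.1) / 10.1 = 23.5 × 122771.2772 ≈ 2885125.015 mm = 2885.13 m.

2885.1 m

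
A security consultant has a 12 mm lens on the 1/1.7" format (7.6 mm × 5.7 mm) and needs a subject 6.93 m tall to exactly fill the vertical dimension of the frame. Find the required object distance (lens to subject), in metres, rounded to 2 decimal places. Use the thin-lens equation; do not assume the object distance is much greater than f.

W: 6.93 m = 6930 mm.
Magnification m = h/W = dᵢ/dₒ; combined with 1/f = 1/dₒ + 1/dᵢ this gives dₒ = f·(1 + W/h).
dₒ = 12 mm × (1 + 6930/5.7) = 12 × 1216.7895 ≈ 14601.474 mm = 14.6015 m.

14.60 m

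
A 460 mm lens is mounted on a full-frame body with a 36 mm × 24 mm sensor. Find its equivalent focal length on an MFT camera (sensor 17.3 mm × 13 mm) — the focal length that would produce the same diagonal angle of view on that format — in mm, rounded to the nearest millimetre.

Sensor diagonal = √(36² + 24²) = √1872.0000 ≈ 43.2666 mm.
Sensor diagonal = √(17.3² + 13²) = √468.2900 ≈ 21.6400 mm.
Equal angle of view means equal diagonal/f ratio, so f₂ = f₁ · (diagonal₂/diagonal₁) = 460 × 21.6400/43.2666.
f₂ = 460 × 0.50015 ≈ 230.071 mm.

230 mm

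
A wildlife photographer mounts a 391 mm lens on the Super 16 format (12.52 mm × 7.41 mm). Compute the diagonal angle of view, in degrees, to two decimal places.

Sensor diagonal = √(12.52² + 7.41²) = √211.6585 ≈ 14.5485 mm.
Angle of view α = 2·arctan(d/2f) with d = 14.5485 mm and f = 391 mm.
d/2f = 0.01860; arctan(0.01860) ≈ 1.0658°, so α ≈ 2.1316°.

2.13°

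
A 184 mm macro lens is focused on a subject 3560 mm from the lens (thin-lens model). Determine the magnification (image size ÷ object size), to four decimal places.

Thin lens: 1/f = 1/dₒ + 1/dᵢ → 1/dᵢ = 1/184 − 1/3560 = 0.0051539 mm⁻¹, so dᵢ ≈ 194.0284 mm.
Magnification m = dᵢ/dₒ = 194.0284/3560 ≈ 0.05450.

0.0545×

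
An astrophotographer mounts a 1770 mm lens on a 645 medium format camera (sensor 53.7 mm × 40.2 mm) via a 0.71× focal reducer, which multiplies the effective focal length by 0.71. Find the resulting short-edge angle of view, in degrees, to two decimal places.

Effective focal length f = 1770 × 0.71 = 1256.7 mm.
α = 2·arctan(40.2 / (2 × 1256.7)) = 2·arctan(0.01599) ≈ 1.8327°.

1.83°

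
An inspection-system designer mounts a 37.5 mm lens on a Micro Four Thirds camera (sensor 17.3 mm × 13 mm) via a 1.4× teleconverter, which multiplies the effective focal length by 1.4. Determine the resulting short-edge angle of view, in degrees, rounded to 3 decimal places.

14.116°

Effective focal length f = 37.5 × 1.4 = 52.5 mm.
α = 2·arctan(13 / (2 × 52.5)) = 2·arctan(0.12381) ≈ 14.1157°.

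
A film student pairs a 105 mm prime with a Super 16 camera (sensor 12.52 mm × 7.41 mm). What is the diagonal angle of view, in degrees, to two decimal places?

7.93°

Sensor diagonal = √(12.52² + 7.41²) = √211.6585 ≈ 14.5485 mm.
Angle of view α = 2·arctan(d/2f) with d = 14.5485 mm and f = 105 mm.
d/2f = 0.06928; arctan(0.06928) ≈ 3.9630°, so α ≈ 7.9261°.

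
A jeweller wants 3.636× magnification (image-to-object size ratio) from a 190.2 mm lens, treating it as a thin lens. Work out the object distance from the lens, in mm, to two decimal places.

With m = dᵢ/dₒ and 1/f = 1/dₒ + 1/dᵢ, substituting dᵢ = m·dₒ gives 1/f = (1 + 1/m)/dₒ, hence dₒ = f·(1 + 1/m).
dₒ = 190.2 × (1 + 1/3.636) = 190.2 × 1.27503 ≈ 242.510 mm.

242.51 mm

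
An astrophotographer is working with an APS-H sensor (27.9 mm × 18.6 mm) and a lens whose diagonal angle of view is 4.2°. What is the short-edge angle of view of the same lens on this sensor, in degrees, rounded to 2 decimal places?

Sensor diagonal = √(27.9² + 18.6²) = √1124.3700 ≈ 33.5316 mm.
From the diagonal AOV: f = 33.5316 / (2·tan(2.1°)) = 33.5316 / 0.07334 ≈ 457.2286 mm.
Short-edge AOV = 2·arctan(18.6 / (2 × 457.2286)) = 2·arctan(0.02034) ≈ 2.3305°.

2.33°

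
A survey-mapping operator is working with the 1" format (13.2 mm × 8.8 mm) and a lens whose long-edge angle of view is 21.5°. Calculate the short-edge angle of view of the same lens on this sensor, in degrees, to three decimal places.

14.427°

From the long-edge AOV: f = 13.2 / (2·tan(10.75°)) = 13.2 / 0.37971 ≈ 34.7632 mm.
Short-edge AOV = 2·arctan(8.8 / (2 × 34.7632)) = 2·arctan(0.12657) ≈ 14.4272°.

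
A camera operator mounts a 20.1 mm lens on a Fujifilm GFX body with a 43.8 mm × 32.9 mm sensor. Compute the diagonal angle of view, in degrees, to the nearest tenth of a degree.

Sensor diagonal = √(43.8² + 32.9²) = √3000.8500 ≈ 54.7800 mm.
Angle of view α = 2·arctan(d/2f) with d = 54.7800 mm and f = 20.1 mm.
d/2f = 1.36269; arctan(1.36269) ≈ 53.7271°, so α ≈ 107.4543°.

107.5°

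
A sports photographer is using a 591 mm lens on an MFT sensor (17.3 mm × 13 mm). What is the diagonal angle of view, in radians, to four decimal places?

Sensor diagonal = √(17.3² + 13²) = √468.2900 ≈ 21.6400 mm.
Angle of view α = 2·arctan(d/2f) with d = 21.6400 mm and f = 591 mm.
d/2f = 0.01831; arctan(0.01831) ≈ 0.0183 rad, so α ≈ 0.0366 rad.

0.0366 rad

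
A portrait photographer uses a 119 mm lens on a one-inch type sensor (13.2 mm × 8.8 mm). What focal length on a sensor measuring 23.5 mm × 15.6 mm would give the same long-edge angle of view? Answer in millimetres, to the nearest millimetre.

212 mm

Equal angle of view means equal width/f ratio, so f₂ = f₁ · (width₂/width₁) = 119 × 23.5/13.2.
f₂ = 119 × 1.78030 ≈ 211.856 mm.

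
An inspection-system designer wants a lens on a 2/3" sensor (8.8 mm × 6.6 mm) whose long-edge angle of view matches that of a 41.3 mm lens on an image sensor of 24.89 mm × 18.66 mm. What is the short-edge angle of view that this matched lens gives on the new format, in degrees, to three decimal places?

25.470°

Equal long-edge AOV ⇒ f₂ = f₁ · 8.8/24.89 = 41.3 × 0.35356 ≈ 14.6018 mm.
Short-edge AOV on the new format = 2·arctan(6.6 / (2 × 14.6018)) = 2·arctan(0.22600) ≈ 25.4697°.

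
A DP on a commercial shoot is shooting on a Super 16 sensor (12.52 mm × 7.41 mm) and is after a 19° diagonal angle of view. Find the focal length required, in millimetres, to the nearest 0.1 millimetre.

43.5 mm

Sensor diagonal = √(12.52² + 7.41²) = √211.6585 ≈ 14.5485 mm.
From α = 2·arctan(d/2f) we get f = d / (2·tan(α/2)).
With d = 14.5485 mm and α/2 = 9.5°, tan(α/2) ≈ 0.16734, so f ≈ 14.5485 / 0.33469 ≈ 43.4692 mm.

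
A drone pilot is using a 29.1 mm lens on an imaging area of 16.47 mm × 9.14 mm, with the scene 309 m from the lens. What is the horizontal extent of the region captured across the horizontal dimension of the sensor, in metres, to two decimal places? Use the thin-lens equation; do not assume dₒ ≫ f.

174.87 m

dₒ: 309 m = 309000 mm.
Similar triangles through the lens centre give W/dₒ = w/dᵢ; with 1/f = 1/dₒ + 1/dᵢ this gives W = w·(dₒ − f)/f.
W = 16.47 mm × (309000 − 29.1) / 29.1 = 16.47 × 10617.5567 ≈ 174871.159 mm = 174.871 m.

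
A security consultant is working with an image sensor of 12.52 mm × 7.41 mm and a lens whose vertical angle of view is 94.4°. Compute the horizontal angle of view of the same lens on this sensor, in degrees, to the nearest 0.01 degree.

From the vertical AOV: f = 7.41 / (2·tan(47.2°)) = 7.41 / 2.15980 ≈ 3.4309 mm.
Horizontal AOV = 2·arctan(12.52 / (2 × 3.4309)) = 2·arctan(1.82461) ≈ 122.5491°.

122.55°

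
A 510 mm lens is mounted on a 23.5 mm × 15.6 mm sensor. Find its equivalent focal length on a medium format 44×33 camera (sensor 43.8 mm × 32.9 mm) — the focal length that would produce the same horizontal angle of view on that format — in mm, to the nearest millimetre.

Equal angle of view means equal width/f ratio, so f₂ = f₁ · (width₂/width₁) = 510 × 43.8/23.5.
f₂ = 510 × 1.86383 ≈ 950.553 mm.

951 mm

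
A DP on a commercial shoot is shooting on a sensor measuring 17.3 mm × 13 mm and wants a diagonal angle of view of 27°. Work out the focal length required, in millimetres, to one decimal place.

Sensor diagonal = √(17.3² + 13²) = √468.2900 ≈ 21.6400 mm.
From α = 2·arctan(d/2f) we get f = d / (2·tan(α/2)).
With d = 21.6400 mm and α/2 = 13.5°, tan(α/2) ≈ 0.24008, so f ≈ 21.6400 / 0.48016 ≈ 45.0686 mm.

45.1 mm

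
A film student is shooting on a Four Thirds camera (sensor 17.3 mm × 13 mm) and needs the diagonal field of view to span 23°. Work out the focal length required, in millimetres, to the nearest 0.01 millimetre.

Sensor diagonal = √(17.3² + 13²) = √468.2900 ≈ 21.6400 mm.
From α = 2·arctan(d/2f) we get f = d / (2·tan(α/2)).
With d = 21.6400 mm and α/2 = 11.5°, tan(α/2) ≈ 0.20345, so f ≈ 21.6400 / 0.40690 ≈ 53.1820 mm.

53.18 mm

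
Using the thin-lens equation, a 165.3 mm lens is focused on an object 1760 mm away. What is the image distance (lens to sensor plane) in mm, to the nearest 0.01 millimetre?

1/dᵢ = 1/f − 1/dₒ = 1/165.3 − 1/1760 = 0.0054814 mm⁻¹.
dᵢ = 1/0.0054814 ≈ 182.4343 mm.

182.43 mm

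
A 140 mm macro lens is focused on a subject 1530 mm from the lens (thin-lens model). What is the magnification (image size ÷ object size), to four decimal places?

0.1007×

Thin lens: 1/f = 1/dₒ + 1/dᵢ → 1/dᵢ = 1/140 − 1/1530 = 0.0064893 mm⁻¹, so dᵢ ≈ 154.1007 mm.
Magnification m = dᵢ/dₒ = 154.1007/1530 ≈ 0.10072.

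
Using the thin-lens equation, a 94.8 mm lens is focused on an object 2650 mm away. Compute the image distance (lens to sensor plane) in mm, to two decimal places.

1/dᵢ = 1/f − 1/dₒ = 1/94.8 − 1/2650 = 0.0101712 mm⁻¹.
dᵢ = 1/0.0101712 ≈ 98.3172 mm.

98.32 mm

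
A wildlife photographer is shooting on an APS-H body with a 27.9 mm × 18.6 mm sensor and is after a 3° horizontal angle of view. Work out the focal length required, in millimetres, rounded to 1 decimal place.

From α = 2·arctan(w/2f) we get f = w / (2·tan(α/2)).
With w = 27.9 mm and α/2 = 1.5°, tan(α/2) ≈ 0.02619, so f ≈ 27.9 / 0.05237 ≈ 532.7290 mm.

532.7 mm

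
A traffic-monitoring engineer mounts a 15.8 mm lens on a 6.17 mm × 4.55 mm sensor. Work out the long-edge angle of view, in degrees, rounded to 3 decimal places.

22.096°

Angle of view α = 2·arctan(w/2f) with w = 6.17 mm and f = 15.8 mm.
w/2f = 0.19525; arctan(0.19525) ≈ 11.0482°, so α ≈ 22.0964°.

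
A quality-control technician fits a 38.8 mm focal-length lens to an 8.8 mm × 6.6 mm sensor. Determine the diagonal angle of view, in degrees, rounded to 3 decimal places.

16.136°

Sensor diagonal = √(8.8² + 6.6²) = √121.0000 ≈ 11.0000 mm.
Angle of view α = 2·arctan(d/2f) with d = 11.0000 mm and f = 38.8 mm.
d/2f = 0.14175; arctan(0.14175) ≈ 8.0681°, so α ≈ 16.1361°.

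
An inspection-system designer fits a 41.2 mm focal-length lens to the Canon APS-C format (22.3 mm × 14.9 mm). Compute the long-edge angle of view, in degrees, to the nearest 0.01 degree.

Angle of view α = 2·arctan(w/2f) with w = 22.3 mm and f = 41.2 mm.
w/2f = 0.27063; arctan(0.27063) ≈ 15.1433°, so α ≈ 30.2865°.

30.29°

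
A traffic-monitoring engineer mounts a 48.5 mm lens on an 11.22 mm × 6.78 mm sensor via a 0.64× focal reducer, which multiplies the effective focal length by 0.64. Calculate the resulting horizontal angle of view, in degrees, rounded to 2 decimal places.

20.49°

Effective focal length f = 48.5 × 0.64 = 31.04 mm.
α = 2·arctan(11.22 / (2 × 31.04)) = 2·arctan(0.18073) ≈ 20.4895°.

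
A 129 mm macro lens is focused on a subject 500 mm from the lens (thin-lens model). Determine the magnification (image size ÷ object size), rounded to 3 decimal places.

0.348×

Thin lens: 1/f = 1/dₒ + 1/dᵢ → 1/dᵢ = 1/129 − 1/500 = 0.0057519 mm⁻¹, so dᵢ ≈ 173.8544 mm.
Magnification m = dᵢ/dₒ = 173.8544/500 ≈ 0.34771.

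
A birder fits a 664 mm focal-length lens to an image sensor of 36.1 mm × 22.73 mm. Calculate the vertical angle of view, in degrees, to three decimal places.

Angle of view α = 2·arctan(h/2f) with h = 22.73 mm and f = 664 mm.
h/2f = 0.01712; arctan(0.01712) ≈ 0.9806°, so α ≈ 1.9612°.

1.961°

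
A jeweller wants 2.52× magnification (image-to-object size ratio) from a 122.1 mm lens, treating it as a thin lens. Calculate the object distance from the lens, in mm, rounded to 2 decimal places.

With m = dᵢ/dₒ and 1/f = 1/dₒ + 1/dᵢ, substituting dᵢ = m·dₒ gives 1/f = (1 + 1/m)/dₒ, hence dₒ = f·(1 + 1/m).
dₒ = 122.1 × (1 + 1/2.52) = 122.1 × 1.39683 ≈ 170.552 mm.

170.55 mm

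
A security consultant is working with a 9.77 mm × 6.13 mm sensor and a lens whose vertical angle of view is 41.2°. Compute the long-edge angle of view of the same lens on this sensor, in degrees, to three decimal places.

61.849°

From the vertical AOV: f = 6.13 / (2·tan(20.6°)) = 6.13 / 0.75175 ≈ 8.1543 mm.
Long-edge AOV = 2·arctan(9.77 / (2 × 8.1543)) = 2·arctan(0.59907) ≈ 61.8492°.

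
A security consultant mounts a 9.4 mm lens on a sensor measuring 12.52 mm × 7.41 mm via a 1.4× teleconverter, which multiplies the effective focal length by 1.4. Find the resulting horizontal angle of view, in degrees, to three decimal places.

50.879°

Effective focal length f = 9.4 × 1.4 = 13.16 mm.
α = 2·arctan(12.52 / (2 × 13.16)) = 2·arctan(0.47568) ≈ 50.8794°.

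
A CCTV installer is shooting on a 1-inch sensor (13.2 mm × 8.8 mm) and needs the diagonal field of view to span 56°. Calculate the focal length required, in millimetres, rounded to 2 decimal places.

14.92 mm

Sensor diagonal = √(13.2² + 8.8²) = √251.6800 ≈ 15.8644 mm.
From α = 2·arctan(d/2f) we get f = d / (2·tan(α/2)).
With d = 15.8644 mm and α/2 = 28°, tan(α/2) ≈ 0.53171, so f ≈ 15.8644 / 1.06342 ≈ 14.9183 mm.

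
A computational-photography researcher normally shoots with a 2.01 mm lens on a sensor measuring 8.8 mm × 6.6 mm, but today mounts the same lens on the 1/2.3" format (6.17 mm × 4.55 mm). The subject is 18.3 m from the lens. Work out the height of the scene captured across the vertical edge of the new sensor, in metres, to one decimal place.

41.4 m

The focal length stays 2.01 mm; the relevant sensor dimension is now h = 4.55 mm. Object distance dₒ = 18.3 m = 18300 mm.
Thin-lens field height W = h·(dₒ − f)/f = 4.55 × (18300 − 2.01)/2.01 ≈ 41420.823 mm = 41.4208 m.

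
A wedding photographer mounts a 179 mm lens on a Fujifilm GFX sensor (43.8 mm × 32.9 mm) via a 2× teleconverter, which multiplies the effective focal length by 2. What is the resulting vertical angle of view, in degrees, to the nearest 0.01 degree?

Effective focal length f = 179 × 2 = 358 mm.
α = 2·arctan(32.9 / (2 × 358)) = 2·arctan(0.04595) ≈ 5.2617°.

5.26°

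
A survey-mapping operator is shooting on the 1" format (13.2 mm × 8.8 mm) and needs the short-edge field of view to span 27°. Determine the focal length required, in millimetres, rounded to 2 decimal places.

18.33 mm

From α = 2·arctan(h/2f) we get f = h / (2·tan(α/2)).
With h = 8.8 mm and α/2 = 13.5°, tan(α/2) ≈ 0.24008, so f ≈ 8.8 / 0.48016 ≈ 18.3273 mm.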